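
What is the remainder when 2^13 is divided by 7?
Using Fermat: 2^{6} ≡ 1 (mod 7). 13 ≡ 1 (mod 6). So 2^{13} ≡ 2^{1} ≡ 2 (mod 7)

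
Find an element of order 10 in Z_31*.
15 has order 10 mod 31 since 15^{10} ≡ 1 (mod 31) and no smaller power works.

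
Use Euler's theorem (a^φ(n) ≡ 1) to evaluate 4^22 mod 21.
By Euler: 4^{12} ≡ 1 (mod 21) since gcd(4, 21) = 1. 22 = 1×12 + 10. So 4^{22} ≡ 4^{10} ≡ 4 (mod 21)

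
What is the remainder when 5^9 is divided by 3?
5 ≡ 2 (mod 3). 9 = 8 + 1 (binary 1001). Repeated squaring mod 3: 2^1 ≡ 2; 2^2 ≡ 2² = 4 ≡ 1; 2^4 ≡ 1² = 1 ≡ 1; 2^8 ≡ 1² = 1 ≡ 1. Multiply: 5^9 ≡ 2^8 × 2^1 ≡ 1 × 2 (mod 3): 1 × 2 = 2 ≡ 2. So 5^9 ≡ 2 (mod 3).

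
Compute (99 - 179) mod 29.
7

(99 - 179) = -80
-80 mod 29 = 7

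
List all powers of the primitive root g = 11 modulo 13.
g^1, g^2, ..., g^{12} mod 13: {11, 4, 5, 3, 7, 12, 2, 9, 8, 10, 6, 1}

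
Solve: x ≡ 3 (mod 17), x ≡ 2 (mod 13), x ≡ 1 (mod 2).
M = 17 × 13 × 2 = 442. M₁ = 26, y₁ ≡ 2 (mod 17). M₂ = 34, y₂ ≡ 5 (mod 13). M₃ = 221, y₃ ≡ 1 (mod 2). x = 3×26×2 + 2×34×5 + 1×221×1 ≡ 275 (mod 442)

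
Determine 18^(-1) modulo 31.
18^(-1) ≡ 19 (mod 31). Verification: 18 × 19 = 342 ≡ 1 (mod 31)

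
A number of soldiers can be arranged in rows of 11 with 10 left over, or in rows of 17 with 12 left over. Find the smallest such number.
M = 11 × 17 = 187. M₁ = 17, y₁ ≡ 2 (mod 11). M₂ = 11, y₂ ≡ 14 (mod 17). x = 10×17×2 + 12×11×14 ≡ 131 (mod 187). The smallest positive such number is 131.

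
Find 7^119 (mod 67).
Using Fermat: 7^{66} ≡ 1 (mod 67). 119 ≡ 53 (mod 66). So 7^{119} ≡ 7^{53} ≡ 50 (mod 67)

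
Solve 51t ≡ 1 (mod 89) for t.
7

Using Extended Euclidean Algorithm:
gcd(51, 89) = 1
Bezout coefficients: 51 × 7 + 89 × -4 = 1
So 51 × 7 ≡ 1 (mod 89)
The inverse is 7 mod 89 = 7
Verification: 51 × 7 = 357 = 4 × 89 + 1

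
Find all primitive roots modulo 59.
Primitive roots mod 59: {2, 6, 8, 10, 11, 13, 14, 18, 23, 24, 30, 31, 32, 33, 34, 37, 38, 39, 40, 42, 43, 44, 47, 50, 52, 54, 55, 56}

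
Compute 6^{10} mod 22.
12

Using successive squaring:
Binary expansion of 10: 1010
Powers of 6 mod 22 (each is the square of the previous):
  6^1 ≡ 6 (mod 22)
  6^2 ≡ 6² = 36 ≡ 14 (mod 22)
  6^4 ≡ 14² = 196 ≡ 20 (mod 22)
  6^8 ≡ 20² = 400 ≡ 4 (mod 22)
10 = 8 + 2, so 6^10 = 6^8 × 6^2 ≡ 4 × 14 (mod 22)
Multiplying step by step:
  4 × 14 = 56 ≡ 12 (mod 22)
Result: 6^10 ≡ 12 (mod 22)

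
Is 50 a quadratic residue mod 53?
By Euler's criterion: 50^{26} ≡ 52 (mod 53). Since this equals -1 (≡ 52), 50 is not a QR.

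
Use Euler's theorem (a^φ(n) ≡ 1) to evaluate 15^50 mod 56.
By Euler: 15^{24} ≡ 1 (mod 56) since gcd(15, 56) = 1. 50 = 2×24 + 2. So 15^{50} ≡ 15^{2} ≡ 1 (mod 56)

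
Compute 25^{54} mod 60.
25

Using successive squaring:
Binary expansion of 54: 110110
Powers of 25 mod 60 (each is the square of the previous):
  25^1 ≡ 25 (mod 60)
  25^2 ≡ 25² = 625 ≡ 25 (mod 60)
  25^4 ≡ 25² = 625 ≡ 25 (mod 60)
  25^8 ≡ 25² = 625 ≡ 25 (mod 60)
  25^16 ≡ 25² = 625 ≡ 25 (mod 60)
  25^32 ≡ 25² = 625 ≡ 25 (mod 60)
54 = 32 + 16 + 4 + 2, so 25^54 = 25^32 × 25^16 × 25^4 × 25^2 ≡ 25 × 25 × 25 × 25 (mod 60)
Multiplying step by step:
  25 × 25 = 625 ≡ 25 (mod 60)
  25 × 25 = 625 ≡ 25 (mod 60)
  25 × 25 = 625 ≡ 25 (mod 60)
Result: 25^54 ≡ 25 (mod 60)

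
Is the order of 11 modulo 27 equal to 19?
No, the actual order is 18, not 19.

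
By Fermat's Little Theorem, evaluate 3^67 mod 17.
By Fermat: 3^{16} ≡ 1 (mod 17). 67 = 4×16 + 3. So 3^{67} ≡ 3^{3} ≡ 10 (mod 17)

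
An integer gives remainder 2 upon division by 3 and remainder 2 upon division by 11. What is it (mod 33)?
M = 3 × 11 = 33. M₁ = 11, y₁ ≡ 2 (mod 3). M₂ = 3, y₂ ≡ 4 (mod 11). x = 2×11×2 + 2×3×4 ≡ 2 (mod 33). The smallest positive such number is 2.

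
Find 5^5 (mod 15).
5 = 4 + 1 (binary 101). Repeated squaring mod 15: 5^1 ≡ 5; 5^2 ≡ 5² = 25 ≡ 10; 5^4 ≡ 10² = 100 ≡ 10. Multiply: 5^5 = 5^4 × 5^1 ≡ 10 × 5 (mod 15): 10 × 5 = 50 ≡ 5. So 5^5 ≡ 5 (mod 15).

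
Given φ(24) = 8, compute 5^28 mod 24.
By Euler: 5^{8} ≡ 1 (mod 24) since gcd(5, 24) = 1. 28 = 3×8 + 4. So 5^{28} ≡ 5^{4} ≡ 1 (mod 24)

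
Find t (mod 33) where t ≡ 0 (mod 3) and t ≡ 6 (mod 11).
M = 3 × 11 = 33. M₁ = 11, y₁ ≡ 2 (mod 3). M₂ = 3, y₂ ≡ 4 (mod 11). t = 0×11×2 + 6×3×4 ≡ 6 (mod 33)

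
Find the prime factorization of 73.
73

Divide by primes starting from smallest:
73 ÷ 73 = 1

73 = 73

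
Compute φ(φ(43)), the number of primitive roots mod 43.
Number of primitive roots mod 43 = φ(42) = 12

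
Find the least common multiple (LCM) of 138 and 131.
18078

First find GCD(138, 131) using the Euclidean algorithm:
138 = 1 × 131 + 7
131 = 18 × 7 + 5
7 = 1 × 5 + 2
5 = 2 × 2 + 1
2 = 2 × 1 + 0
GCD(138, 131) = 1

LCM formula: LCM(a, b) = (a × b) / GCD(a, b)
LCM(138, 131) = (138 × 131) / 1
LCM(138, 131) = 18078 / 1
LCM(138, 131) = 18078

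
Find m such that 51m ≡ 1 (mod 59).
51^(-1) ≡ 22 (mod 59). Verification: 51 × 22 = 1122 ≡ 1 (mod 59)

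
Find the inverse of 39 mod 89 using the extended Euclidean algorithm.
Extended GCD: 39(16) + 89(-7) = 1. So 39^(-1) ≡ 16 ≡ 16 (mod 89). Verify: 39 × 16 = 624 ≡ 1 (mod 89)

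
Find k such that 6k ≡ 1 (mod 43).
36

Since gcd(6, 43) = 1 divides 1, a solution exists.
Multiply both sides by the inverse of 6 mod 43:
  6^(-1) mod 43 = 36
  x ≡ 36 × 1 ≡ 36 ≡ 36 (mod 43)
Verification: 6 × 36 = 216 = 5 × 43 + 1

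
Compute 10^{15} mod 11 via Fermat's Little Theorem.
10

By Fermat's Little Theorem, a^(p-1) ≡ 1 (mod p) for prime p and gcd(a, p) = 1
Here p = 11, so 10^10 ≡ 1 (mod 11)
We can reduce the exponent: 15 mod 10 = 5
So 10^15 ≡ 10^5 (mod 11)
Computing: 10^5 mod 11 = 10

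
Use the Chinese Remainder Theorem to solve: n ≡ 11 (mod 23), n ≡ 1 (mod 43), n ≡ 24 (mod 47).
12385

Using the Chinese Remainder Theorem:
M = product of moduli = 46483
For equation 1: M_1 = 2021, 2021 ≡ 20 (mod 23), inverse of 2021 mod 23 is 15 (check: 20 × 15 = 300 ≡ 1 (mod 23))
For equation 2: M_2 = 1081, 1081 ≡ 6 (mod 43), inverse of 1081 mod 43 is 36 (check: 6 × 36 = 216 ≡ 1 (mod 43))
For equation 3: M_3 = 989, 989 ≡ 2 (mod 47), inverse of 989 mod 47 is 24 (check: 2 × 24 = 48 ≡ 1 (mod 47))
Combine: n ≡ Σ r_i×M_i×(M_i⁻¹ mod m_i) = 11×2021×15 + 1×1081×36 + 24×989×24 = 333465 + 38916 + 569664 = 942045
942045 mod 46483 = 12385
n ≡ 12385 (mod 46483)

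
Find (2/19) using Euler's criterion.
(2/19) = 2^{9} mod 19 = -1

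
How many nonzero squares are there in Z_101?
For prime 101, there are (p-1)/2 = (101-1)/2 = 50 quadratic residues (excluding 0).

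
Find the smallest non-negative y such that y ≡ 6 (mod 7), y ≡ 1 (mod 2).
13

Using the Chinese Remainder Theorem:
M = product of moduli = 14
For equation 1: M_1 = 2, 2 ≡ 2 (mod 7), inverse of 2 mod 7 is 4 (check: 2 × 4 = 8 ≡ 1 (mod 7))
For equation 2: M_2 = 7, 7 ≡ 1 (mod 2), inverse of 7 mod 2 is 1 (check: 1 × 1 = 1 ≡ 1 (mod 2))
Combine: y ≡ Σ r_i×M_i×(M_i⁻¹ mod m_i) = 6×2×4 + 1×7×1 = 48 + 7 = 55
55 mod 14 = 13
y ≡ 13 (mod 14)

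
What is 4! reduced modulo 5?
By Wilson's theorem, (4)! ≡ -1 ≡ 4 (mod 5)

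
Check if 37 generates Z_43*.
p - 1 = 42 has prime divisors 2, 3, 7. Check 37^(42/q) mod 43 for each: 37^(42/2) = 37^21 ≡ 42, 37^(42/3) = 37^14 ≡ 36, 37^(42/7) = 37^6 ≡ 1 (mod 43). Since 37^6 ≡ 1 (mod 43), the order of 37 divides 6 (in fact the order is 6) ≠ 42, so it is not a primitive root.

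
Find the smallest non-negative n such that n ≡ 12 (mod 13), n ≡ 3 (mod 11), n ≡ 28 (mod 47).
3600

Using the Chinese Remainder Theorem:
M = product of moduli = 6721
For equation 1: M_1 = 517, 517 ≡ 10 (mod 13), inverse of 517 mod 13 is 4 (check: 10 × 4 = 40 ≡ 1 (mod 13))
For equation 2: M_2 = 611, 611 ≡ 6 (mod 11), inverse of 611 mod 11 is 2 (check: 6 × 2 = 12 ≡ 1 (mod 11))
For equation 3: M_3 = 143, 143 ≡ 2 (mod 47), inverse of 143 mod 47 is 24 (check: 2 × 24 = 48 ≡ 1 (mod 47))
Combine: n ≡ Σ r_i×M_i×(M_i⁻¹ mod m_i) = 12×517×4 + 3×611×2 + 28×143×24 = 24816 + 3666 + 96096 = 124578
124578 mod 6721 = 3600
n ≡ 3600 (mod 6721)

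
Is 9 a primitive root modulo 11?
No

To verify, check if 9^(10/q) ≢ 1 (mod 11) for each prime divisor q of 10
Divisors of 10 = 10: [1, 2, 5, 10]
  9^(10/2) = 9^5 ≡ 1 (mod 11)
  9^(10/5) = 9^2 ≡ 4 (mod 11)
Conclusion: 9 is not a primitive root modulo 11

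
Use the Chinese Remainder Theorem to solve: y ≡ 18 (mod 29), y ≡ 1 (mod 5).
76

Using the Chinese Remainder Theorem:
M = product of moduli = 145
For equation 1: M_1 = 5, 5 ≡ 5 (mod 29), inverse of 5 mod 29 is 6 (check: 5 × 6 = 30 ≡ 1 (mod 29))
For equation 2: M_2 = 29, 29 ≡ 4 (mod 5), inverse of 29 mod 5 is 4 (check: 4 × 4 = 16 ≡ 1 (mod 5))
Combine: y ≡ Σ r_i×M_i×(M_i⁻¹ mod m_i) = 18×5×6 + 1×29×4 = 540 + 116 = 656
656 mod 145 = 76
y ≡ 76 (mod 145)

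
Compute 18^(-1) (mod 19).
18^(-1) ≡ 18 (mod 19). Verification: 18 × 18 = 324 ≡ 1 (mod 19)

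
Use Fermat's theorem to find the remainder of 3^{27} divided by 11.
9

By Fermat's Little Theorem, a^(p-1) ≡ 1 (mod p) for prime p and gcd(a, p) = 1
Here p = 11, so 3^10 ≡ 1 (mod 11)
We can reduce the exponent: 27 mod 10 = 7
So 3^27 ≡ 3^7 (mod 11)
Computing: 3^7 mod 11 = 9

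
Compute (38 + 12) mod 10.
0

(38 + 12) = 50
50 mod 10 = 0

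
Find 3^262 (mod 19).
Using Fermat: 3^{18} ≡ 1 (mod 19). 262 ≡ 10 (mod 18). So 3^{262} ≡ 3^{10} ≡ 16 (mod 19)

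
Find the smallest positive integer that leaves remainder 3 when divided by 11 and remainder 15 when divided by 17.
M = 11 × 17 = 187. M₁ = 17, y₁ ≡ 2 (mod 11). M₂ = 11, y₂ ≡ 14 (mod 17). z = 3×17×2 + 15×11×14 ≡ 168 (mod 187). The smallest positive such number is 168.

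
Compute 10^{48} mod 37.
1

Using successive squaring:
Binary expansion of 48: 110000
Powers of 10 mod 37 (each is the square of the previous):
  10^1 ≡ 10 (mod 37)
  10^2 ≡ 10² = 100 ≡ 26 (mod 37)
  10^4 ≡ 26² = 676 ≡ 10 (mod 37)
  10^8 ≡ 10² = 100 ≡ 26 (mod 37)
  10^16 ≡ 26² = 676 ≡ 10 (mod 37)
  10^32 ≡ 10² = 100 ≡ 26 (mod 37)
48 = 32 + 16, so 10^48 = 10^32 × 10^16 ≡ 26 × 10 (mod 37)
Multiplying step by step:
  26 × 10 = 260 ≡ 1 (mod 37)
Result: 10^48 ≡ 1 (mod 37)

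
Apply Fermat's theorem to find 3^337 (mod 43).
By Fermat: 3^{42} ≡ 1 (mod 43). 337 = 8×42 + 1. So 3^{337} ≡ 3^{1} ≡ 3 (mod 43)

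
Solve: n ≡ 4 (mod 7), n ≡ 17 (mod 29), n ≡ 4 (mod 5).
M = 7 × 29 × 5 = 1015. M₁ = 145, y₁ ≡ 3 (mod 7). M₂ = 35, y₂ ≡ 5 (mod 29). M₃ = 203, y₃ ≡ 2 (mod 5). n = 4×145×3 + 17×35×5 + 4×203×2 ≡ 249 (mod 1015)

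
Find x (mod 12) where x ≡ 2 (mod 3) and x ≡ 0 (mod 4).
M = 3 × 4 = 12. M₁ = 4, y₁ ≡ 1 (mod 3). M₂ = 3, y₂ ≡ 3 (mod 4). x = 2×4×1 + 0×3×3 ≡ 8 (mod 12)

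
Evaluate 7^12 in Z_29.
Using repeated squaring. 12 = 8 + 4 (binary 1100). Repeated squaring mod 29: 7^1 ≡ 7; 7^2 ≡ 7² = 49 ≡ 20; 7^4 ≡ 20² = 400 ≡ 23; 7^8 ≡ 23² = 529 ≡ 7. Multiply: 7^12 = 7^8 × 7^4 ≡ 7 × 23 (mod 29): 7 × 23 = 161 ≡ 16. So 7^12 ≡ 16 (mod 29).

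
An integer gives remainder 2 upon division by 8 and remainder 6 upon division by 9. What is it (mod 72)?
M = 8 × 9 = 72. M₁ = 9, y₁ ≡ 1 (mod 8). M₂ = 8, y₂ ≡ 8 (mod 9). k = 2×9×1 + 6×8×8 ≡ 42 (mod 72). The smallest positive such number is 42.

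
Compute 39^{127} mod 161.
4

Using successive squaring:
Binary expansion of 127: 1111111
Powers of 39 mod 161 (each is the square of the previous):
  39^1 ≡ 39 (mod 161)
  39^2 ≡ 39² = 1521 ≡ 72 (mod 161)
  39^4 ≡ 72² = 5184 ≡ 32 (mod 161)
  39^8 ≡ 32² = 1024 ≡ 58 (mod 161)
  39^16 ≡ 58² = 3364 ≡ 144 (mod 161)
  39^32 ≡ 144² = 20736 ≡ 128 (mod 161)
  39^64 ≡ 128² = 16384 ≡ 123 (mod 161)
127 = 64 + 32 + 16 + 8 + 4 + 2 + 1, so 39^127 = 39^64 × 39^32 × 39^16 × 39^8 × 39^4 × 39^2 × 39^1 ≡ 123 × 128 × 144 × 58 × 32 × 72 × 39 (mod 161)
Multiplying step by step:
  123 × 128 = 15744 ≡ 127 (mod 161)
  127 × 144 = 18288 ≡ 95 (mod 161)
  95 × 58 = 5510 ≡ 36 (mod 161)
  36 × 32 = 1152 ≡ 25 (mod 161)
  25 × 72 = 1800 ≡ 29 (mod 161)
  29 × 39 = 1131 ≡ 4 (mod 161)
Result: 39^127 ≡ 4 (mod 161)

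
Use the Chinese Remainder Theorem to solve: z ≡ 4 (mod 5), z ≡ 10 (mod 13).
M = 5 × 13 = 65. M₁ = 13, y₁ ≡ 2 (mod 5). M₂ = 5, y₂ ≡ 8 (mod 13). z = 4×13×2 + 10×5×8 ≡ 49 (mod 65)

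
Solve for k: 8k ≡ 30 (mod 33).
12

Since gcd(8, 33) = 1 divides 30, a solution exists.
Multiply both sides by the inverse of 8 mod 33:
  8^(-1) mod 33 = 29
  x ≡ 29 × 30 ≡ 870 ≡ 12 (mod 33)
Verification: 8 × 12 = 96 = 2 × 33 + 30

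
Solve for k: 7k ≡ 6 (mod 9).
6

Since gcd(7, 9) = 1 divides 6, a solution exists.
Multiply both sides by the inverse of 7 mod 9:
  7^(-1) mod 9 = 4
  x ≡ 4 × 6 ≡ 24 ≡ 6 (mod 9)
Verification: 7 × 6 = 42 = 4 × 9 + 6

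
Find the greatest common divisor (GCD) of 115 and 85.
5

Using the Euclidean algorithm:
115 = 1 × 85 + 30
85 = 2 × 30 + 25
30 = 1 × 25 + 5
25 = 5 × 5 + 0

GCD(115, 85) = 5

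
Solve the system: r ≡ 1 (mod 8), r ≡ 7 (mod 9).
M = 8 × 9 = 72. M₁ = 9, y₁ ≡ 1 (mod 8). M₂ = 8, y₂ ≡ 8 (mod 9). r = 1×9×1 + 7×8×8 ≡ 25 (mod 72)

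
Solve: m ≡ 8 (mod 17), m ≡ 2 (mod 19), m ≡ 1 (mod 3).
M = 17 × 19 × 3 = 969. M₁ = 57, y₁ ≡ 3 (mod 17). M₂ = 51, y₂ ≡ 3 (mod 19). M₃ = 323, y₃ ≡ 2 (mod 3). m = 8×57×3 + 2×51×3 + 1×323×2 ≡ 382 (mod 969)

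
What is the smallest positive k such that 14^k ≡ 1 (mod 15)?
Powers of 14 mod 15: 14^1≡14, 14^2≡1. Order = 2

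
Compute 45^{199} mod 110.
45

Using successive squaring:
Binary expansion of 199: 11000111
Powers of 45 mod 110 (each is the square of the previous):
  45^1 ≡ 45 (mod 110)
  45^2 ≡ 45² = 2025 ≡ 45 (mod 110)
  45^4 ≡ 45² = 2025 ≡ 45 (mod 110)
  45^8 ≡ 45² = 2025 ≡ 45 (mod 110)
  45^16 ≡ 45² = 2025 ≡ 45 (mod 110)
  45^32 ≡ 45² = 2025 ≡ 45 (mod 110)
  45^64 ≡ 45² = 2025 ≡ 45 (mod 110)
  45^128 ≡ 45² = 2025 ≡ 45 (mod 110)
199 = 128 + 64 + 4 + 2 + 1, so 45^199 = 45^128 × 45^64 × 45^4 × 45^2 × 45^1 ≡ 45 × 45 × 45 × 45 × 45 (mod 110)
Multiplying step by step:
  45 × 45 = 2025 ≡ 45 (mod 110)
  45 × 45 = 2025 ≡ 45 (mod 110)
  45 × 45 = 2025 ≡ 45 (mod 110)
  45 × 45 = 2025 ≡ 45 (mod 110)
Result: 45^199 ≡ 45 (mod 110)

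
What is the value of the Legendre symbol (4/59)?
(4/59) = 4^{29} mod 59 = 1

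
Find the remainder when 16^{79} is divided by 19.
By Fermat: 16^{18} ≡ 1 (mod 19). 79 = 4×18 + 7. So 16^{79} ≡ 16^{7} ≡ 17 (mod 19)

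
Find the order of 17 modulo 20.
Powers of 17 mod 20: 17^1≡17, 17^2≡9, 17^3≡13, 17^4≡1. Order = 4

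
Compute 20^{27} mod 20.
0

Using successive squaring:
Binary expansion of 27: 11011
Powers of 20 mod 20 (each is the square of the previous):
  20^1 ≡ 0 (mod 20)
  20^2 ≡ 0² = 0 ≡ 0 (mod 20)
  20^4 ≡ 0² = 0 ≡ 0 (mod 20)
  20^8 ≡ 0² = 0 ≡ 0 (mod 20)
  20^16 ≡ 0² = 0 ≡ 0 (mod 20)
27 = 16 + 8 + 2 + 1, so 20^27 = 20^16 × 20^8 × 20^2 × 20^1 ≡ 0 × 0 × 0 × 0 (mod 20)
Multiplying step by step:
  0 × 0 = 0 ≡ 0 (mod 20)
  0 × 0 = 0 ≡ 0 (mod 20)
  0 × 0 = 0 ≡ 0 (mod 20)
Result: 20^27 ≡ 0 (mod 20)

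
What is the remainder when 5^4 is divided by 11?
4 = 4 (binary 100). Repeated squaring mod 11: 5^1 ≡ 5; 5^2 ≡ 5² = 25 ≡ 3; 5^4 ≡ 3² = 9 ≡ 9. So 5^4 ≡ 9 (mod 11).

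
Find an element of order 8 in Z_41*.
3 has order 8 mod 41 since 3^{8} ≡ 1 (mod 41) and no smaller power works.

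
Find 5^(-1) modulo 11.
9

Using Extended Euclidean Algorithm:
gcd(5, 11) = 1
Bezout coefficients: 5 × -2 + 11 × 1 = 1
So 5 × -2 ≡ 1 (mod 11)
The inverse is -2 mod 11 = 9
Verification: 5 × 9 = 45 = 4 × 11 + 1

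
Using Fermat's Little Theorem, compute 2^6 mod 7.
By Fermat's Little Theorem, 2^{6} ≡ 1 (mod 7) since 7 is prime and gcd(2, 7) = 1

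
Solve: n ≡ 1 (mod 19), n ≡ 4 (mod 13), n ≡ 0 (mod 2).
M = 19 × 13 × 2 = 494. M₁ = 26, y₁ ≡ 11 (mod 19). M₂ = 38, y₂ ≡ 12 (mod 13). M₃ = 247, y₃ ≡ 1 (mod 2). n = 1×26×11 + 4×38×12 + 0×247×1 ≡ 134 (mod 494)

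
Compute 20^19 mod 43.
Using repeated squaring. 19 = 16 + 2 + 1 (binary 10011). Repeated squaring mod 43: 20^1 ≡ 20; 20^2 ≡ 20² = 400 ≡ 13; 20^4 ≡ 13² = 169 ≡ 40; 20^8 ≡ 40² = 1600 ≡ 9; 20^16 ≡ 9² = 81 ≡ 38. Multiply: 20^19 = 20^16 × 20^2 × 20^1 ≡ 38 × 13 × 20 (mod 43): 38 × 13 = 494 ≡ 21; 21 × 20 = 420 ≡ 33. So 20^19 ≡ 33 (mod 43).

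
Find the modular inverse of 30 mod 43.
30^(-1) ≡ 33 (mod 43). Verification: 30 × 33 = 990 ≡ 1 (mod 43)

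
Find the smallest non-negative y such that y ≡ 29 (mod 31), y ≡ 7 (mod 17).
432

Using the Chinese Remainder Theorem:
M = product of moduli = 527
For equation 1: M_1 = 17, 17 ≡ 17 (mod 31), inverse of 17 mod 31 is 11 (check: 17 × 11 = 187 ≡ 1 (mod 31))
For equation 2: M_2 = 31, 31 ≡ 14 (mod 17), inverse of 31 mod 17 is 11 (check: 14 × 11 = 154 ≡ 1 (mod 17))
Combine: y ≡ Σ r_i×M_i×(M_i⁻¹ mod m_i) = 29×17×11 + 7×31×11 = 5423 + 2387 = 7810
7810 mod 527 = 432
y ≡ 432 (mod 527)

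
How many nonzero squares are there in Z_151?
For prime 151, there are (p-1)/2 = (151-1)/2 = 75 quadratic residues (excluding 0).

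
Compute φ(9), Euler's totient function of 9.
6

Prime factorization: 9 = 3^2
Using the formula φ(n) = n × Π(1 - 1/p) for each prime factor p:
φ(9) = 9 × (1 - 1/3)
φ(9) = 6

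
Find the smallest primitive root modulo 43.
3

A primitive root g modulo p has order p-1 = 42
Prime divisors of 42: [2, 3, 7]
g is a primitive root iff g^(42/q) ≢ 1 (mod 43) for each prime divisor q
Testing small values:
  g = 2: 2^21 ≡ 42, 2^14 ≡ 1, 2^6 ≡ 21 (mod 43) → 2^14 ≡ 1, not primitive root
  g = 3: 3^21 ≡ 42, 3^14 ≡ 36, 3^6 ≡ 41 (mod 43) → none is 1, primitive root!
The smallest primitive root is 3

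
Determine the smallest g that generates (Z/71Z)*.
7

A primitive root g modulo p has order p-1 = 70
Prime divisors of 70: [2, 5, 7]
g is a primitive root iff g^(70/q) ≢ 1 (mod 71) for each prime divisor q
Testing small values:
  g = 2: 2^35 ≡ 1, 2^14 ≡ 54, 2^10 ≡ 30 (mod 71) → 2^35 ≡ 1, not primitive root
  g = 3: 3^35 ≡ 1, 3^14 ≡ 54, 3^10 ≡ 48 (mod 71) → 3^35 ≡ 1, not primitive root
  g = 4: 4^35 ≡ 1, 4^14 ≡ 5, 4^10 ≡ 48 (mod 71) → 4^35 ≡ 1, not primitive root
  g = 5: 5^35 ≡ 1, 5^14 ≡ 57, 5^10 ≡ 1 (mod 71) → 5^35 ≡ 1, not primitive root
  g = 6: 6^35 ≡ 1, 6^14 ≡ 5, 6^10 ≡ 20 (mod 71) → 6^35 ≡ 1, not primitive root
  g = 7: 7^35 ≡ 70, 7^14 ≡ 54, 7^10 ≡ 45 (mod 71) → none is 1, primitive root!
The smallest primitive root is 7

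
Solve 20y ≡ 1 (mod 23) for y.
15

Using Extended Euclidean Algorithm:
gcd(20, 23) = 1
Bezout coefficients: 20 × -8 + 23 × 7 = 1
So 20 × -8 ≡ 1 (mod 23)
The inverse is -8 mod 23 = 15
Verification: 20 × 15 = 300 = 13 × 23 + 1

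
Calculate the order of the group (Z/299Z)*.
264

Prime factorization: 299 = 13 × 23
Using the formula φ(n) = n × Π(1 - 1/p) for each prime factor p:
φ(299) = 299 × (1 - 1/13) × (1 - 1/23)
φ(299) = 264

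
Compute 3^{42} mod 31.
8

Using successive squaring:
Binary expansion of 42: 101010
Powers of 3 mod 31 (each is the square of the previous):
  3^1 ≡ 3 (mod 31)
  3^2 ≡ 3² = 9 ≡ 9 (mod 31)
  3^4 ≡ 9² = 81 ≡ 19 (mod 31)
  3^8 ≡ 19² = 361 ≡ 20 (mod 31)
  3^16 ≡ 20² = 400 ≡ 28 (mod 31)
  3^32 ≡ 28² = 784 ≡ 9 (mod 31)
42 = 32 + 8 + 2, so 3^42 = 3^32 × 3^8 × 3^2 ≡ 9 × 20 × 9 (mod 31)
Multiplying step by step:
  9 × 20 = 180 ≡ 25 (mod 31)
  25 × 9 = 225 ≡ 8 (mod 31)
Result: 3^42 ≡ 8 (mod 31)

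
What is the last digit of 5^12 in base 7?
Using Fermat: 5^{6} ≡ 1 (mod 7). 12 ≡ 0 (mod 6). So 5^{12} ≡ 5^{0} ≡ 1 (mod 7)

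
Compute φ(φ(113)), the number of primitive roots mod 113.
Number of primitive roots mod 113 = φ(112) = 48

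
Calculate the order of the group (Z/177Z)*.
116

Prime factorization: 177 = 3 × 59
Using the formula φ(n) = n × Π(1 - 1/p) for each prime factor p:
φ(177) = 177 × (1 - 1/3) × (1 - 1/59)
φ(177) = 116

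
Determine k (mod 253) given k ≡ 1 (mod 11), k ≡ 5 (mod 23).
166

Using the Chinese Remainder Theorem:
M = product of moduli = 253
For equation 1: M_1 = 23, 23 ≡ 1 (mod 11), inverse of 23 mod 11 is 1 (check: 1 × 1 = 1 ≡ 1 (mod 11))
For equation 2: M_2 = 11, 11 ≡ 11 (mod 23), inverse of 11 mod 23 is 21 (check: 11 × 21 = 231 ≡ 1 (mod 23))
Combine: k ≡ Σ r_i×M_i×(M_i⁻¹ mod m_i) = 1×23×1 + 5×11×21 = 23 + 1155 = 1178
1178 mod 253 = 166
k ≡ 166 (mod 253)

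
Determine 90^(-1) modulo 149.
90^(-1) ≡ 101 (mod 149). Verification: 90 × 101 = 9090 ≡ 1 (mod 149)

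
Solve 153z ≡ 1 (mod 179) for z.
153^(-1) ≡ 117 (mod 179). Verification: 153 × 117 = 17901 ≡ 1 (mod 179)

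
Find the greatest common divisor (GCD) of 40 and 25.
5

Using the Euclidean algorithm:
40 = 1 × 25 + 15
25 = 1 × 15 + 10
15 = 1 × 10 + 5
10 = 2 × 5 + 0

GCD(40, 25) = 5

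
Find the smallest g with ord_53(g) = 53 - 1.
p - 1 = 52 has prime divisors 2, 13. h is a primitive root mod 53 iff h^(52/q) ≢ 1 (mod 53) for each such q.
h = 2: 2^26 ≡ 52, 2^4 ≡ 16 (mod 53); none is 1, so 2 has order 52 and is a primitive root.
The smallest primitive root mod 53 is g = 2.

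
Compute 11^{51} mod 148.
147

Using successive squaring:
Binary expansion of 51: 110011
Powers of 11 mod 148 (each is the square of the previous):
  11^1 ≡ 11 (mod 148)
  11^2 ≡ 11² = 121 ≡ 121 (mod 148)
  11^4 ≡ 121² = 14641 ≡ 137 (mod 148)
  11^8 ≡ 137² = 18769 ≡ 121 (mod 148)
  11^16 ≡ 121² = 14641 ≡ 137 (mod 148)
  11^32 ≡ 137² = 18769 ≡ 121 (mod 148)
51 = 32 + 16 + 2 + 1, so 11^51 = 11^32 × 11^16 × 11^2 × 11^1 ≡ 121 × 137 × 121 × 11 (mod 148)
Multiplying step by step:
  121 × 137 = 16577 ≡ 1 (mod 148)
  1 × 121 = 121 ≡ 121 (mod 148)
  121 × 11 = 1331 ≡ 147 (mod 148)
Result: 11^51 ≡ 147 (mod 148)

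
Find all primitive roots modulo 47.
Primitive roots mod 47: {5, 10, 11, 13, 15, 19, 20, 22, 23, 26, 29, 30, 31, 33, 35, 38, 39, 40, 41, 43, 44, 45}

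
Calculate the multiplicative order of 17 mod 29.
Powers of 17 mod 29: 17^1≡17, 17^2≡28, 17^3≡12, 17^4≡1. Order = 4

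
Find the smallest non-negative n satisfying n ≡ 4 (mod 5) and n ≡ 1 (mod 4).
M = 5 × 4 = 20. M₁ = 4, y₁ ≡ 4 (mod 5). M₂ = 5, y₂ ≡ 1 (mod 4). n = 4×4×4 + 1×5×1 ≡ 9 (mod 20)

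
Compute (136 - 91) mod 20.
5

(136 - 91) = 45
45 mod 20 = 5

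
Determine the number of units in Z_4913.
4624

Prime factorization: 4913 = 17^3
Using the formula φ(n) = n × Π(1 - 1/p) for each prime factor p:
φ(4913) = 4913 × (1 - 1/17)
φ(4913) = 4624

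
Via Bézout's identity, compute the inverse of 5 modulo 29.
Extended GCD: 5(6) + 29(-1) = 1. So 5^(-1) ≡ 6 ≡ 6 (mod 29). Verify: 5 × 6 = 30 ≡ 1 (mod 29)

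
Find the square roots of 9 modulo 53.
The square roots of 9 mod 53 are 50 and 3. Verify: 50² = 2500 ≡ 9 (mod 53)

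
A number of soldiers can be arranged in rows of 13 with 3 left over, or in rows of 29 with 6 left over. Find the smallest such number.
M = 13 × 29 = 377. M₁ = 29, y₁ ≡ 9 (mod 13). M₂ = 13, y₂ ≡ 9 (mod 29). n = 3×29×9 + 6×13×9 ≡ 354 (mod 377). The smallest positive such number is 354.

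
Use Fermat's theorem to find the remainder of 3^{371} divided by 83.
9

By Fermat's Little Theorem, a^(p-1) ≡ 1 (mod p) for prime p and gcd(a, p) = 1
Here p = 83, so 3^82 ≡ 1 (mod 83)
We can reduce the exponent: 371 mod 82 = 43
So 3^371 ≡ 3^43 (mod 83)
Computing: 3^43 mod 83 = 9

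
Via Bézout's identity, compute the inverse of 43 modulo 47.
Extended GCD: 43(-12) + 47(11) = 1. So 43^(-1) ≡ 35 ≡ 35 (mod 47). Verify: 43 × 35 = 1505 ≡ 1 (mod 47)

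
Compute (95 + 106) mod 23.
17

(95 + 106) = 201
201 mod 23 = 17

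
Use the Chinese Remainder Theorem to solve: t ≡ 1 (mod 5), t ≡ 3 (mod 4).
M = 5 × 4 = 20. M₁ = 4, y₁ ≡ 4 (mod 5). M₂ = 5, y₂ ≡ 1 (mod 4). t = 1×4×4 + 3×5×1 ≡ 11 (mod 20)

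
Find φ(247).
216

Prime factorization: 247 = 13 × 19
Using the formula φ(n) = n × Π(1 - 1/p) for each prime factor p:
φ(247) = 247 × (1 - 1/13) × (1 - 1/19)
φ(247) = 216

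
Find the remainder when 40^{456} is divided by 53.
By Fermat: 40^{52} ≡ 1 (mod 53). 456 = 8×52 + 40. So 40^{456} ≡ 40^{40} ≡ 13 (mod 53)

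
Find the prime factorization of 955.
5 × 191

Divide by primes starting from smallest:
955 ÷ 5 = 191
191 ÷ 191 = 1

955 = 5 × 191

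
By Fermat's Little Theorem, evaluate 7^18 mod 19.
By Fermat's Little Theorem, 7^{18} ≡ 1 (mod 19) since 19 is prime and gcd(7, 19) = 1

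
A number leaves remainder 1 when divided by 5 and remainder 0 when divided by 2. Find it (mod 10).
M = 5 × 2 = 10. M₁ = 2, y₁ ≡ 3 (mod 5). M₂ = 5, y₂ ≡ 1 (mod 2). m = 1×2×3 + 0×5×1 ≡ 6 (mod 10)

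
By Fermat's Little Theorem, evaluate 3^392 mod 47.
By Fermat: 3^{46} ≡ 1 (mod 47). 392 ≡ 24 (mod 46). So 3^{392} ≡ 3^{24} ≡ 3 (mod 47)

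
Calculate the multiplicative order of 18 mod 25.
Powers of 18 mod 25: 18^1≡18, 18^2≡24, 18^3≡7, 18^4≡1. Order = 4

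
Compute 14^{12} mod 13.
1

Using successive squaring:
Binary expansion of 12: 1100
Powers of 14 mod 13 (each is the square of the previous):
  14^1 ≡ 1 (mod 13)
  14^2 ≡ 1² = 1 ≡ 1 (mod 13)
  14^4 ≡ 1² = 1 ≡ 1 (mod 13)
  14^8 ≡ 1² = 1 ≡ 1 (mod 13)
12 = 8 + 4, so 14^12 = 14^8 × 14^4 ≡ 1 × 1 (mod 13)
Multiplying step by step:
  1 × 1 = 1 ≡ 1 (mod 13)
Result: 14^12 ≡ 1 (mod 13)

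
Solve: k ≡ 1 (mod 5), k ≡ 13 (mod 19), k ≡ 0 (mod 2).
M = 5 × 19 × 2 = 190. M₁ = 38, y₁ ≡ 2 (mod 5). M₂ = 10, y₂ ≡ 2 (mod 19). M₃ = 95, y₃ ≡ 1 (mod 2). k = 1×38×2 + 13×10×2 + 0×95×1 ≡ 146 (mod 190)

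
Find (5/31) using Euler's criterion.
(5/31) = 5^{15} mod 31 = 1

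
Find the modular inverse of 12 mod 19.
12^(-1) ≡ 8 (mod 19). Verification: 12 × 8 = 96 ≡ 1 (mod 19)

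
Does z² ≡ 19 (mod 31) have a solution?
By Euler's criterion: 19^{15} ≡ 1 (mod 31). Since this equals 1, 19 is a QR.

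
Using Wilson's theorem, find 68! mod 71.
(70)! = (68)! × (69) × (70) ≡ -1 (mod 71). So (68)! ≡ -1 × [(70)(69)]^(-1) ≡ 35 (mod 71)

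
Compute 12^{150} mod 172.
164

Using successive squaring:
Binary expansion of 150: 10010110
Powers of 12 mod 172 (each is the square of the previous):
  12^1 ≡ 12 (mod 172)
  12^2 ≡ 12² = 144 ≡ 144 (mod 172)
  12^4 ≡ 144² = 20736 ≡ 96 (mod 172)
  12^8 ≡ 96² = 9216 ≡ 100 (mod 172)
  12^16 ≡ 100² = 10000 ≡ 24 (mod 172)
  12^32 ≡ 24² = 576 ≡ 60 (mod 172)
  12^64 ≡ 60² = 3600 ≡ 160 (mod 172)
  12^128 ≡ 160² = 25600 ≡ 144 (mod 172)
150 = 128 + 16 + 4 + 2, so 12^150 = 12^128 × 12^16 × 12^4 × 12^2 ≡ 144 × 24 × 96 × 144 (mod 172)
Multiplying step by step:
  144 × 24 = 3456 ≡ 16 (mod 172)
  16 × 96 = 1536 ≡ 160 (mod 172)
  160 × 144 = 23040 ≡ 164 (mod 172)
Result: 12^150 ≡ 164 (mod 172)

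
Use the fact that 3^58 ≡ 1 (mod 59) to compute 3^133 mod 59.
By Fermat: 3^{58} ≡ 1 (mod 59). 133 = 2×58 + 17. So 3^{133} ≡ 3^{17} ≡ 19 (mod 59)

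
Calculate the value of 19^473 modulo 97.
Using Fermat: 19^{96} ≡ 1 (mod 97). 473 ≡ 89 (mod 96). So 19^{473} ≡ 19^{89} ≡ 30 (mod 97)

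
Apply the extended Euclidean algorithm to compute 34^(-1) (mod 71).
Extended GCD: 34(23) + 71(-11) = 1. So 34^(-1) ≡ 23 ≡ 23 (mod 71). Verify: 34 × 23 = 782 ≡ 1 (mod 71)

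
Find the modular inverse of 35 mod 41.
35^(-1) ≡ 34 (mod 41). Verification: 35 × 34 = 1190 ≡ 1 (mod 41)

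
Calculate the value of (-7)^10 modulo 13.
(-7) ≡ 6 (mod 13). 10 = 8 + 2 (binary 1010). Repeated squaring mod 13: 6^1 ≡ 6; 6^2 ≡ 6² = 36 ≡ 10; 6^4 ≡ 10² = 100 ≡ 9; 6^8 ≡ 9² = 81 ≡ 3. Multiply: (-7)^10 ≡ 6^8 × 6^2 ≡ 3 × 10 (mod 13): 3 × 10 = 30 ≡ 4. So (-7)^10 ≡ 4 (mod 13).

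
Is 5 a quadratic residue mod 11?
By Euler's criterion: 5^{5} ≡ 1 (mod 11). Since this equals 1, 5 is a QR.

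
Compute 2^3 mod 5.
3 = 2 + 1 (binary 11). Repeated squaring mod 5: 2^1 ≡ 2; 2^2 ≡ 2² = 4 ≡ 4. Multiply: 2^3 = 2^2 × 2^1 ≡ 4 × 2 (mod 5): 4 × 2 = 8 ≡ 3. So 2^3 ≡ 3 (mod 5).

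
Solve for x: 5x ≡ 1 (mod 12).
5

Since gcd(5, 12) = 1 divides 1, a solution exists.
Multiply both sides by the inverse of 5 mod 12:
  5^(-1) mod 12 = 5
  x ≡ 5 × 1 ≡ 5 ≡ 5 (mod 12)
Verification: 5 × 5 = 25 = 2 × 12 + 1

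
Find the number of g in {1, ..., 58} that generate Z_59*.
Number of primitive roots mod 59 = φ(58) = 28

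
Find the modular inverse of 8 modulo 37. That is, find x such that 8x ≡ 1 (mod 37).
14

Using Extended Euclidean Algorithm:
gcd(8, 37) = 1
Bezout coefficients: 8 × 14 + 37 × -3 = 1
So 8 × 14 ≡ 1 (mod 37)
The inverse is 14 mod 37 = 14
Verification: 8 × 14 = 112 = 3 × 37 + 1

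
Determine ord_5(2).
Powers of 2 mod 5: 2^1≡2, 2^2≡4, 2^3≡3, 2^4≡1. Order = 4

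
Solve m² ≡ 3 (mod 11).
The square roots of 3 mod 11 are 5 and 6. Verify: 5² = 25 ≡ 3 (mod 11)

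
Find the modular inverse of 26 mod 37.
26^(-1) ≡ 10 (mod 37). Verification: 26 × 10 = 260 ≡ 1 (mod 37)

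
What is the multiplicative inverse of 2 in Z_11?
6

Using Extended Euclidean Algorithm:
gcd(2, 11) = 1
Bezout coefficients: 2 × -5 + 11 × 1 = 1
So 2 × -5 ≡ 1 (mod 11)
The inverse is -5 mod 11 = 6
Verification: 2 × 6 = 12 = 1 × 11 + 1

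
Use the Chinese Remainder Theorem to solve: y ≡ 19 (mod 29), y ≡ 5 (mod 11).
280

Using the Chinese Remainder Theorem:
M = product of moduli = 319
For equation 1: M_1 = 11, 11 ≡ 11 (mod 29), inverse of 11 mod 29 is 8 (check: 11 × 8 = 88 ≡ 1 (mod 29))
For equation 2: M_2 = 29, 29 ≡ 7 (mod 11), inverse of 29 mod 11 is 8 (check: 7 × 8 = 56 ≡ 1 (mod 11))
Combine: y ≡ Σ r_i×M_i×(M_i⁻¹ mod m_i) = 19×11×8 + 5×29×8 = 1672 + 1160 = 2832
2832 mod 319 = 280
y ≡ 280 (mod 319)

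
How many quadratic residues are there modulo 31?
For prime 31, there are (p-1)/2 = (31-1)/2 = 15 quadratic residues (excluding 0).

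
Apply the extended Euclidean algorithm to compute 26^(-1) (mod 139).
Extended GCD: 26(-16) + 139(3) = 1. So 26^(-1) ≡ 123 ≡ 123 (mod 139). Verify: 26 × 123 = 3198 ≡ 1 (mod 139)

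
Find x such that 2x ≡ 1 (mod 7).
4

Since gcd(2, 7) = 1 divides 1, a solution exists.
Multiply both sides by the inverse of 2 mod 7:
  2^(-1) mod 7 = 4
  x ≡ 4 × 1 ≡ 4 ≡ 4 (mod 7)
Verification: 2 × 4 = 8 = 1 × 7 + 1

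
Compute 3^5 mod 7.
5 = 4 + 1 (binary 101). Repeated squaring mod 7: 3^1 ≡ 3; 3^2 ≡ 3² = 9 ≡ 2; 3^4 ≡ 2² = 4 ≡ 4. Multiply: 3^5 = 3^4 × 3^1 ≡ 4 × 3 (mod 7): 4 × 3 = 12 ≡ 5. So 3^5 ≡ 5 (mod 7).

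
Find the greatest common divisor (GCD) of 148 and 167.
1

Using the Euclidean algorithm:
148 = 0 × 167 + 148
167 = 1 × 148 + 19
148 = 7 × 19 + 15
19 = 1 × 15 + 4
15 = 3 × 4 + 3
4 = 1 × 3 + 1
3 = 3 × 1 + 0

GCD(148, 167) = 1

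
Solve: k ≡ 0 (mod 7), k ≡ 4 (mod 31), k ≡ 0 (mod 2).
M = 7 × 31 × 2 = 434. M₁ = 62, y₁ ≡ 6 (mod 7). M₂ = 14, y₂ ≡ 20 (mod 31). M₃ = 217, y₃ ≡ 1 (mod 2). k = 0×62×6 + 4×14×20 + 0×217×1 ≡ 252 (mod 434)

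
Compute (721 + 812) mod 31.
14

(721 + 812) = 1533
1533 mod 31 = 14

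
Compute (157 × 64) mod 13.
12

(157 × 64) = 10048
10048 mod 13 = 12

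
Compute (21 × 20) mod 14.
0

(21 × 20) = 420
420 mod 14 = 0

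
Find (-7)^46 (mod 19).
Using Fermat: (-7)^{18} ≡ 1 (mod 19). 46 ≡ 10 (mod 18). So (-7)^{46} ≡ (-7)^{10} ≡ 7 (mod 19)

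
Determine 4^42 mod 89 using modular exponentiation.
Using repeated squaring. 42 = 32 + 8 + 2 (binary 101010). Repeated squaring mod 89: 4^1 ≡ 4; 4^2 ≡ 4² = 16 ≡ 16; 4^4 ≡ 16² = 256 ≡ 78; 4^8 ≡ 78² = 6084 ≡ 32; 4^16 ≡ 32² = 1024 ≡ 45; 4^32 ≡ 45² = 2025 ≡ 67. Multiply: 4^42 = 4^32 × 4^8 × 4^2 ≡ 67 × 32 × 16 (mod 89): 67 × 32 = 2144 ≡ 8; 8 × 16 = 128 ≡ 39. So 4^42 ≡ 39 (mod 89).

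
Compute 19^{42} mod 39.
25

Using successive squaring:
Binary expansion of 42: 101010
Powers of 19 mod 39 (each is the square of the previous):
  19^1 ≡ 19 (mod 39)
  19^2 ≡ 19² = 361 ≡ 10 (mod 39)
  19^4 ≡ 10² = 100 ≡ 22 (mod 39)
  19^8 ≡ 22² = 484 ≡ 16 (mod 39)
  19^16 ≡ 16² = 256 ≡ 22 (mod 39)
  19^32 ≡ 22² = 484 ≡ 16 (mod 39)
42 = 32 + 8 + 2, so 19^42 = 19^32 × 19^8 × 19^2 ≡ 16 × 16 × 10 (mod 39)
Multiplying step by step:
  16 × 16 = 256 ≡ 22 (mod 39)
  22 × 10 = 220 ≡ 25 (mod 39)
Result: 19^42 ≡ 25 (mod 39)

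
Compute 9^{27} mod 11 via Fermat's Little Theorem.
4

By Fermat's Little Theorem, a^(p-1) ≡ 1 (mod p) for prime p and gcd(a, p) = 1
Here p = 11, so 9^10 ≡ 1 (mod 11)
We can reduce the exponent: 27 mod 10 = 7
So 9^27 ≡ 9^7 (mod 11)
Computing: 9^7 mod 11 = 4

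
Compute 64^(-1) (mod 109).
64^(-1) ≡ 46 (mod 109). Verification: 64 × 46 = 2944 ≡ 1 (mod 109)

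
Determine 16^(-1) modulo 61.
16^(-1) ≡ 42 (mod 61). Verification: 16 × 42 = 672 ≡ 1 (mod 61)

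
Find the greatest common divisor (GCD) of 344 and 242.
2

Using the Euclidean algorithm:
344 = 1 × 242 + 102
242 = 2 × 102 + 38
102 = 2 × 38 + 26
38 = 1 × 26 + 12
26 = 2 × 12 + 2
12 = 6 × 2 + 0

GCD(344, 242) = 2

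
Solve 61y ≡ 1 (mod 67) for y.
61^(-1) ≡ 11 (mod 67). Verification: 61 × 11 = 671 ≡ 1 (mod 67)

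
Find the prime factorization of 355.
5 × 71

Divide by primes starting from smallest:
355 ÷ 5 = 71
71 ÷ 71 = 1

355 = 5 × 71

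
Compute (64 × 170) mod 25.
5

(64 × 170) = 10880
10880 mod 25 = 5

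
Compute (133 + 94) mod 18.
11

(133 + 94) = 227
227 mod 18 = 11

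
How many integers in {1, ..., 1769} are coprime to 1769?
1680

Prime factorization: 1769 = 29 × 61
Using the formula φ(n) = n × Π(1 - 1/p) for each prime factor p:
φ(1769) = 1769 × (1 - 1/29) × (1 - 1/61)
φ(1769) = 1680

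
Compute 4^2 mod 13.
2 = 2 (binary 10). Repeated squaring mod 13: 4^1 ≡ 4; 4^2 ≡ 4² = 16 ≡ 3. So 4^2 ≡ 3 (mod 13).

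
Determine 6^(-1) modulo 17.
6^(-1) ≡ 3 (mod 17). Verification: 6 × 3 = 18 ≡ 1 (mod 17)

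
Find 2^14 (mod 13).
Using Fermat: 2^{12} ≡ 1 (mod 13). 14 ≡ 2 (mod 12). So 2^{14} ≡ 2^{2} ≡ 4 (mod 13)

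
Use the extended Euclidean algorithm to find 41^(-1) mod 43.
Extended GCD: 41(21) + 43(-20) = 1. So 41^(-1) ≡ 21 ≡ 21 (mod 43). Verify: 41 × 21 = 861 ≡ 1 (mod 43)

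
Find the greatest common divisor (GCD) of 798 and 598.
2

Using the Euclidean algorithm:
798 = 1 × 598 + 200
598 = 2 × 200 + 198
200 = 1 × 198 + 2
198 = 99 × 2 + 0

GCD(798, 598) = 2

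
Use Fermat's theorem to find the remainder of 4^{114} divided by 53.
24

By Fermat's Little Theorem, a^(p-1) ≡ 1 (mod p) for prime p and gcd(a, p) = 1
Here p = 53, so 4^52 ≡ 1 (mod 53)
We can reduce the exponent: 114 mod 52 = 10
So 4^114 ≡ 4^10 (mod 53)
Computing: 4^10 mod 53 = 24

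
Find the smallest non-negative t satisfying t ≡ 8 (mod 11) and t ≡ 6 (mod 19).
M = 11 × 19 = 209. M₁ = 19, y₁ ≡ 7 (mod 11). M₂ = 11, y₂ ≡ 7 (mod 19). t = 8×19×7 + 6×11×7 ≡ 63 (mod 209)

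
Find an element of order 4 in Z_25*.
7 has order 4 mod 25 since 7^{4} ≡ 1 (mod 25) and no smaller power works.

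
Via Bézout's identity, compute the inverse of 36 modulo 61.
Extended GCD: 36(-22) + 61(13) = 1. So 36^(-1) ≡ 39 ≡ 39 (mod 61). Verify: 36 × 39 = 1404 ≡ 1 (mod 61)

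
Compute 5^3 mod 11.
3 = 2 + 1 (binary 11). Repeated squaring mod 11: 5^1 ≡ 5; 5^2 ≡ 5² = 25 ≡ 3. Multiply: 5^3 = 5^2 × 5^1 ≡ 3 × 5 (mod 11): 3 × 5 = 15 ≡ 4. So 5^3 ≡ 4 (mod 11).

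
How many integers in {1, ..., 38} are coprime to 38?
18

Prime factorization: 38 = 2 × 19
Using the formula φ(n) = n × Π(1 - 1/p) for each prime factor p:
φ(38) = 38 × (1 - 1/2) × (1 - 1/19)
φ(38) = 18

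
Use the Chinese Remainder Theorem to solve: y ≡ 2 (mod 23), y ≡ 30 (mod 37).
807

Using the Chinese Remainder Theorem:
M = product of moduli = 851
For equation 1: M_1 = 37, 37 ≡ 14 (mod 23), inverse of 37 mod 23 is 5 (check: 14 × 5 = 70 ≡ 1 (mod 23))
For equation 2: M_2 = 23, 23 ≡ 23 (mod 37), inverse of 23 mod 37 is 29 (check: 23 × 29 = 667 ≡ 1 (mod 37))
Combine: y ≡ Σ r_i×M_i×(M_i⁻¹ mod m_i) = 2×37×5 + 30×23×29 = 370 + 20010 = 20380
20380 mod 851 = 807
y ≡ 807 (mod 851)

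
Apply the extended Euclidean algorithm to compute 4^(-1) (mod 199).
Extended GCD: 4(50) + 199(-1) = 1. So 4^(-1) ≡ 50 ≡ 50 (mod 199). Verify: 4 × 50 = 200 ≡ 1 (mod 199)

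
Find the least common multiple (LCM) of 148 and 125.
18500

First find GCD(148, 125) using the Euclidean algorithm:
148 = 1 × 125 + 23
125 = 5 × 23 + 10
23 = 2 × 10 + 3
10 = 3 × 3 + 1
3 = 3 × 1 + 0
GCD(148, 125) = 1

LCM formula: LCM(a, b) = (a × b) / GCD(a, b)
LCM(148, 125) = (148 × 125) / 1
LCM(148, 125) = 18500 / 1
LCM(148, 125) = 18500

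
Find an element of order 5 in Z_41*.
10 has order 5 mod 41 since 10^{5} ≡ 1 (mod 41) and no smaller power works.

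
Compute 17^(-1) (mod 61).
17^(-1) ≡ 18 (mod 61). Verification: 17 × 18 = 306 ≡ 1 (mod 61)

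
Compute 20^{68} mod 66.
58

Using successive squaring:
Binary expansion of 68: 1000100
Powers of 20 mod 66 (each is the square of the previous):
  20^1 ≡ 20 (mod 66)
  20^2 ≡ 20² = 400 ≡ 4 (mod 66)
  20^4 ≡ 4² = 16 ≡ 16 (mod 66)
  20^8 ≡ 16² = 256 ≡ 58 (mod 66)
  20^16 ≡ 58² = 3364 ≡ 64 (mod 66)
  20^32 ≡ 64² = 4096 ≡ 4 (mod 66)
  20^64 ≡ 4² = 16 ≡ 16 (mod 66)
68 = 64 + 4, so 20^68 = 20^64 × 20^4 ≡ 16 × 16 (mod 66)
Multiplying step by step:
  16 × 16 = 256 ≡ 58 (mod 66)
Result: 20^68 ≡ 58 (mod 66)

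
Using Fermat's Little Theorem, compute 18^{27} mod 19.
18

By Fermat's Little Theorem, a^(p-1) ≡ 1 (mod p) for prime p and gcd(a, p) = 1
Here p = 19, so 18^18 ≡ 1 (mod 19)
We can reduce the exponent: 27 mod 18 = 9
So 18^27 ≡ 18^9 (mod 19)
Computing: 18^9 mod 19 = 18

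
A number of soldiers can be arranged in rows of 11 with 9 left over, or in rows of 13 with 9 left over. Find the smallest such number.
M = 11 × 13 = 143. M₁ = 13, y₁ ≡ 6 (mod 11). M₂ = 11, y₂ ≡ 6 (mod 13). n = 9×13×6 + 9×11×6 ≡ 9 (mod 143). The smallest positive such number is 9.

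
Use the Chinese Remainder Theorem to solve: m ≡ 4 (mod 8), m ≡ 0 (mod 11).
M = 8 × 11 = 88. M₁ = 11, y₁ ≡ 3 (mod 8). M₂ = 8, y₂ ≡ 7 (mod 11). m = 4×11×3 + 0×8×7 ≡ 44 (mod 88)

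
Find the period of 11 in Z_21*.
Powers of 11 mod 21: 11^1≡11, 11^2≡16, 11^3≡8, 11^4≡4, 11^5≡2, 11^6≡1. Order = 6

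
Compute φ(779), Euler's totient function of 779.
720

Prime factorization: 779 = 19 × 41
Using the formula φ(n) = n × Π(1 - 1/p) for each prime factor p:
φ(779) = 779 × (1 - 1/19) × (1 - 1/41)
φ(779) = 720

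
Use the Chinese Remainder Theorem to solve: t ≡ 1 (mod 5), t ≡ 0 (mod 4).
M = 5 × 4 = 20. M₁ = 4, y₁ ≡ 4 (mod 5). M₂ = 5, y₂ ≡ 1 (mod 4). t = 1×4×4 + 0×5×1 ≡ 16 (mod 20)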